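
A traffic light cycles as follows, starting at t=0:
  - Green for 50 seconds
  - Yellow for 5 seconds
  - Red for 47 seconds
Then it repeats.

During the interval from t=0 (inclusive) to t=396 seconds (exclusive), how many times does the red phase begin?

Cycle = 50+5+47 = 102s
red phase starts at t = k*102 + 55 for k=0,1,2,...
Need k*102+55 < 396 → k < 3.343
k ∈ {0, ..., 3} → 4 starts

Answer: 4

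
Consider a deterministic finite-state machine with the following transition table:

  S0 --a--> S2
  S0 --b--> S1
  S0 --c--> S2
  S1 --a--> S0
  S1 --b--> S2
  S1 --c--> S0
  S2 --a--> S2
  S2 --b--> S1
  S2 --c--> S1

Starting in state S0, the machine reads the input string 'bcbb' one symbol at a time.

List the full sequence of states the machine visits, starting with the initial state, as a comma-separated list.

Answer: S0, S1, S0, S1, S2

Derivation:
Start: S0
  read 'b': S0 --b--> S1
  read 'c': S1 --c--> S0
  read 'b': S0 --b--> S1
  read 'b': S1 --b--> S2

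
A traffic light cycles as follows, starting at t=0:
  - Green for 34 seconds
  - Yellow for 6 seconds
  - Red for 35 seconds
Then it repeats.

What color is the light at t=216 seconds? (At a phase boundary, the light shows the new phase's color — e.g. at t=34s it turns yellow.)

Cycle length = 34 + 6 + 35 = 75s
t = 216, phase_t = 216 mod 75 = 66
66 >= 40 → RED

Answer: red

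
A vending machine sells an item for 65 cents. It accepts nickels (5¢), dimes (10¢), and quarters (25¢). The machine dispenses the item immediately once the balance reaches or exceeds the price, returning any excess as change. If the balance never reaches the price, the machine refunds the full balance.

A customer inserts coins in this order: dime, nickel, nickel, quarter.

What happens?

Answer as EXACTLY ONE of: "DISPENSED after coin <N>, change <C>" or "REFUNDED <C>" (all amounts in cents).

Price: 65¢
Coin 1 (dime, 10¢): balance = 10¢
Coin 2 (nickel, 5¢): balance = 15¢
Coin 3 (nickel, 5¢): balance = 20¢
Coin 4 (quarter, 25¢): balance = 45¢
All coins inserted, balance 45¢ < price 65¢ → REFUND 45¢

Answer: REFUNDED 45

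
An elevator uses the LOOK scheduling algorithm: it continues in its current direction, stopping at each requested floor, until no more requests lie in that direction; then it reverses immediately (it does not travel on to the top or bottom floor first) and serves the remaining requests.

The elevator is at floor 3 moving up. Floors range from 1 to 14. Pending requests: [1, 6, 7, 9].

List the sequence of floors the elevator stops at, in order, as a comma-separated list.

Answer: 6, 7, 9, 1

Derivation:
Current: 3, moving UP
Serve above first (ascending): [6, 7, 9]
Then reverse, serve below (descending): [1]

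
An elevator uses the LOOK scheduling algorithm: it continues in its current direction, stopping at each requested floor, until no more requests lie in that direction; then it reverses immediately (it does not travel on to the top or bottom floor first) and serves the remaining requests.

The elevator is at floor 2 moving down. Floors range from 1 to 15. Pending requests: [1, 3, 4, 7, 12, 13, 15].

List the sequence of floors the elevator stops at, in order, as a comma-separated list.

Current: 2, moving DOWN
Serve below first (descending): [1]
Then reverse, serve above (ascending): [3, 4, 7, 12, 13, 15]

Answer: 1, 3, 4, 7, 12, 13, 15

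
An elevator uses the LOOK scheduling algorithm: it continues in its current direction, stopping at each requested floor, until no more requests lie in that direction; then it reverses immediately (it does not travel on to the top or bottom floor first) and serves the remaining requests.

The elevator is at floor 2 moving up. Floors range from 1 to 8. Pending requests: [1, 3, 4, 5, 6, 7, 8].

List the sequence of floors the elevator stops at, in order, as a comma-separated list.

Current: 2, moving UP
Serve above first (ascending): [3, 4, 5, 6, 7, 8]
Then reverse, serve below (descending): [1]

Answer: 3, 4, 5, 6, 7, 8, 1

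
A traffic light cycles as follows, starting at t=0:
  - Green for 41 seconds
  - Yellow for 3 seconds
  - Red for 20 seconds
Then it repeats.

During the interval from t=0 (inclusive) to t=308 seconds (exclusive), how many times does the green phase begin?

Cycle = 41+3+20 = 64s
green phase starts at t = k*64 + 0 for k=0,1,2,...
Need k*64+0 < 308 → k < 4.812
k ∈ {0, ..., 4} → 5 starts

Answer: 5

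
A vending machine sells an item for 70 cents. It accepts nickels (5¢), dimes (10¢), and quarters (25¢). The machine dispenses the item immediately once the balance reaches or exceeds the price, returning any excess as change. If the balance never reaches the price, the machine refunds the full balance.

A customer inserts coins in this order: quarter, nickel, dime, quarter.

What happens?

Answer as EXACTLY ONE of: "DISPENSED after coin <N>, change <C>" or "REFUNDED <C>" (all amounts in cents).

Answer: REFUNDED 65

Derivation:
Price: 70¢
Coin 1 (quarter, 25¢): balance = 25¢
Coin 2 (nickel, 5¢): balance = 30¢
Coin 3 (dime, 10¢): balance = 40¢
Coin 4 (quarter, 25¢): balance = 65¢
All coins inserted, balance 65¢ < price 70¢ → REFUND 65¢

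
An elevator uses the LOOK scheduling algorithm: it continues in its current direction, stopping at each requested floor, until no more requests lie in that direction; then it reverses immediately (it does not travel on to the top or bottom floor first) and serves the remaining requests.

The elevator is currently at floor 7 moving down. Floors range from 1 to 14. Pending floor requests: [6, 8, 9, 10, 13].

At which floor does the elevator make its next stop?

Current floor: 7, direction: down
Requests above: [8, 9, 10, 13]
Requests below: [6]
Moving down and requests lie below → nearest below is max([6]) = 6

Answer: 6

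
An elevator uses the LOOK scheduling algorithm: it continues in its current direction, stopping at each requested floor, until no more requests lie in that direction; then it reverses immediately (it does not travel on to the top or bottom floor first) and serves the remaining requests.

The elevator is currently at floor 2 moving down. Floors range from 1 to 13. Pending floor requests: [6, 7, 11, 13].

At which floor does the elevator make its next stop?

Current floor: 2, direction: down
Requests above: [6, 7, 11, 13]
Requests below: []
Moving down but no requests below → reverse; nearest above is min([6, 7, 11, 13]) = 6

Answer: 6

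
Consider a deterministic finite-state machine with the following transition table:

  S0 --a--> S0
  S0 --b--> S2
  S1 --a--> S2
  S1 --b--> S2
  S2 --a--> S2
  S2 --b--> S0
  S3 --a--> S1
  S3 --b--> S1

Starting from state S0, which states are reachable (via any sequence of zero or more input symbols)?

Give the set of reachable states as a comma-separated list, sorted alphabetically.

BFS from S0:
  visit S0: S0--a-->S0 (seen), S0--b-->S2 (new)
  visit S2: S2--a-->S2 (seen), S2--b-->S0 (seen)

Answer: S0, S2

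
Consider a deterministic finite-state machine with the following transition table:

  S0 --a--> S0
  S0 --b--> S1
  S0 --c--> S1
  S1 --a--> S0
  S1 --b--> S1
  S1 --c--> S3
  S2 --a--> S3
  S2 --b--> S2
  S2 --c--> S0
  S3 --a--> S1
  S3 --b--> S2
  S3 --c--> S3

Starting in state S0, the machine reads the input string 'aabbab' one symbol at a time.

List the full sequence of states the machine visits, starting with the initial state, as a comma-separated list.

Start: S0
  read 'a': S0 --a--> S0
  read 'a': S0 --a--> S0
  read 'b': S0 --b--> S1
  read 'b': S1 --b--> S1
  read 'a': S1 --a--> S0
  read 'b': S0 --b--> S1

Answer: S0, S0, S0, S1, S1, S0, S1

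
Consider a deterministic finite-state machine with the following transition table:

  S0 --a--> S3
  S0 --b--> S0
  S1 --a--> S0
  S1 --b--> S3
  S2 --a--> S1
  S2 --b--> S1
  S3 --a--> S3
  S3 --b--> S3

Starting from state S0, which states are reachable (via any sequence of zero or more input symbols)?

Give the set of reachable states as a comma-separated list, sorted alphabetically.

BFS from S0:
  visit S0: S0--a-->S3 (new), S0--b-->S0 (seen)
  visit S3: S3--a-->S3 (seen), S3--b-->S3 (seen)

Answer: S0, S3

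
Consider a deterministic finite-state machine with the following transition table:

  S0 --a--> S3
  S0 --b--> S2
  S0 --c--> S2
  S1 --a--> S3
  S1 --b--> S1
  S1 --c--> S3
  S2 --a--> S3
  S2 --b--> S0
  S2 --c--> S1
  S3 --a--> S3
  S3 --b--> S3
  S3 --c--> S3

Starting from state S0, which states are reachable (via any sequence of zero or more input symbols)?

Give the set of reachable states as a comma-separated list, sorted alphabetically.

BFS from S0:
  visit S0: S0--a-->S3 (new), S0--b-->S2 (new), S0--c-->S2 (seen)
  visit S3: S3--a-->S3 (seen), S3--b-->S3 (seen), S3--c-->S3 (seen)
  visit S2: S2--a-->S3 (seen), S2--b-->S0 (seen), S2--c-->S1 (new)
  visit S1: S1--a-->S3 (seen), S1--b-->S1 (seen), S1--c-->S3 (seen)

Answer: S0, S1, S2, S3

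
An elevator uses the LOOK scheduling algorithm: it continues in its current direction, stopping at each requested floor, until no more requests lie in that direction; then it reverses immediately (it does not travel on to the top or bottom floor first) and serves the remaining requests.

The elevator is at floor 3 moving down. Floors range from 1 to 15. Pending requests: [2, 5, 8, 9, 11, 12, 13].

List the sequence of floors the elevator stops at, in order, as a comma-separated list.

Answer: 2, 5, 8, 9, 11, 12, 13

Derivation:
Current: 3, moving DOWN
Serve below first (descending): [2]
Then reverse, serve above (ascending): [5, 8, 9, 11, 12, 13]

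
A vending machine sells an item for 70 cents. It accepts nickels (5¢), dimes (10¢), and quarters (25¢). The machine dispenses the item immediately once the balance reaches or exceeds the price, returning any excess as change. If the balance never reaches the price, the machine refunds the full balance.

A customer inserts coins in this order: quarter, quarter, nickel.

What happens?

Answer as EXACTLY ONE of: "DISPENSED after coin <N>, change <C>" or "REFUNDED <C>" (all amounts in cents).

Answer: REFUNDED 55

Derivation:
Price: 70¢
Coin 1 (quarter, 25¢): balance = 25¢
Coin 2 (quarter, 25¢): balance = 50¢
Coin 3 (nickel, 5¢): balance = 55¢
All coins inserted, balance 55¢ < price 70¢ → REFUND 55¢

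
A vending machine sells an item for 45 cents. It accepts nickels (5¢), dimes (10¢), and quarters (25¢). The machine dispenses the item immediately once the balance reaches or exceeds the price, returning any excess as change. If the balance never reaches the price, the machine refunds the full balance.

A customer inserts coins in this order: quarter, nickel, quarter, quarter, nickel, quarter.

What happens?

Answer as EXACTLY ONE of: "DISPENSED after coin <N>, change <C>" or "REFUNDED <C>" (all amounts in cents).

Price: 45¢
Coin 1 (quarter, 25¢): balance = 25¢
Coin 2 (nickel, 5¢): balance = 30¢
Coin 3 (quarter, 25¢): balance = 55¢
  → balance >= price → DISPENSE, change = 55 - 45 = 10¢

Answer: DISPENSED after coin 3, change 10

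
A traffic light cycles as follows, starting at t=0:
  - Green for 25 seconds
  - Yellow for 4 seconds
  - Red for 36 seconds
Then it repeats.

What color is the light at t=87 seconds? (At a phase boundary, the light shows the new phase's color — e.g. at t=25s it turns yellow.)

Answer: green

Derivation:
Cycle length = 25 + 4 + 36 = 65s
t = 87, phase_t = 87 mod 65 = 22
22 < 25 (green end) → GREEN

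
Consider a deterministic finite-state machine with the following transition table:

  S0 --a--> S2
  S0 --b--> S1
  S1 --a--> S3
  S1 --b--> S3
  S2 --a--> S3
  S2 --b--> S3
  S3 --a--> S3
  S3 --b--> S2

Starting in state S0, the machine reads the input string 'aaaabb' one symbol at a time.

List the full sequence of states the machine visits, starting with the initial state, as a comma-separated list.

Start: S0
  read 'a': S0 --a--> S2
  read 'a': S2 --a--> S3
  read 'a': S3 --a--> S3
  read 'a': S3 --a--> S3
  read 'b': S3 --b--> S2
  read 'b': S2 --b--> S3

Answer: S0, S2, S3, S3, S3, S2, S3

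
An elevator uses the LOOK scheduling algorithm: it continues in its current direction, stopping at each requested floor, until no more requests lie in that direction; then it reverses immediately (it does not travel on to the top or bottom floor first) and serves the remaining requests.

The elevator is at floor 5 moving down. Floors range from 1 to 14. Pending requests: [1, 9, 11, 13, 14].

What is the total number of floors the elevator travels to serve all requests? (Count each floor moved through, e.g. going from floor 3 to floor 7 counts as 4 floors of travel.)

Start at floor 5 moving down, LOOK stop order: [1, 9, 11, 13, 14]
  5 → 1: |1-5| = 4, total = 4
  1 → 9: |9-1| = 8, total = 12
  9 → 11: |11-9| = 2, total = 14
  11 → 13: |13-11| = 2, total = 16
  13 → 14: |14-13| = 1, total = 17

Answer: 17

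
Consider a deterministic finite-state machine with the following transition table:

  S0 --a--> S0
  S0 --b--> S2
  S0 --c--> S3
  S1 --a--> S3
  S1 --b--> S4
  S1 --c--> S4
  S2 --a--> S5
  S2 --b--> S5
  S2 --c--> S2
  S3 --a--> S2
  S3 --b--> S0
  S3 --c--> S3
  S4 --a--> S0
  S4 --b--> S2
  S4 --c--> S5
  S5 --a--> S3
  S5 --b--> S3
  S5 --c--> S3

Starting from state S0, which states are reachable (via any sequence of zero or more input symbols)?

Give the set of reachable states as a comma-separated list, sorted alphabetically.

Answer: S0, S2, S3, S5

Derivation:
BFS from S0:
  visit S0: S0--a-->S0 (seen), S0--b-->S2 (new), S0--c-->S3 (new)
  visit S2: S2--a-->S5 (new), S2--b-->S5 (seen), S2--c-->S2 (seen)
  visit S3: S3--a-->S2 (seen), S3--b-->S0 (seen), S3--c-->S3 (seen)
  visit S5: S5--a-->S3 (seen), S5--b-->S3 (seen), S5--c-->S3 (seen)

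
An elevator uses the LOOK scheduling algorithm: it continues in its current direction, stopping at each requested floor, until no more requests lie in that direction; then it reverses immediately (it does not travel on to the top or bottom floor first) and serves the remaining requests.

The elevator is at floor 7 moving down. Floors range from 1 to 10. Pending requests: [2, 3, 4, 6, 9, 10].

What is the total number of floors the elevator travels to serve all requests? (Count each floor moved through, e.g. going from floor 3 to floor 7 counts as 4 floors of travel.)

Answer: 13

Derivation:
Start at floor 7 moving down, LOOK stop order: [6, 4, 3, 2, 9, 10]
  7 → 6: |6-7| = 1, total = 1
  6 → 4: |4-6| = 2, total = 3
  4 → 3: |3-4| = 1, total = 4
  3 → 2: |2-3| = 1, total = 5
  2 → 9: |9-2| = 7, total = 12
  9 → 10: |10-9| = 1, total = 13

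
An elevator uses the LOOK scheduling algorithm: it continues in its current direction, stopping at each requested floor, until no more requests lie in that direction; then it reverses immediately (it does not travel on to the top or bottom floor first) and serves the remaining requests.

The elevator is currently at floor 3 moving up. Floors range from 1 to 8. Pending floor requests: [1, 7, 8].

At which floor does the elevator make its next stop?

Answer: 7

Derivation:
Current floor: 3, direction: up
Requests above: [7, 8]
Requests below: [1]
Moving up and requests lie above → nearest above is min([7, 8]) = 7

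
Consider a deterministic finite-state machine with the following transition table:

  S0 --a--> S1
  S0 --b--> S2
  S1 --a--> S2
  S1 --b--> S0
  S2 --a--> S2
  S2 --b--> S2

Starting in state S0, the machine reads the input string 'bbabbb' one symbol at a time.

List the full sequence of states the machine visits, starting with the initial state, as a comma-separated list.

Answer: S0, S2, S2, S2, S2, S2, S2

Derivation:
Start: S0
  read 'b': S0 --b--> S2
  read 'b': S2 --b--> S2
  read 'a': S2 --a--> S2
  read 'b': S2 --b--> S2
  read 'b': S2 --b--> S2
  read 'b': S2 --b--> S2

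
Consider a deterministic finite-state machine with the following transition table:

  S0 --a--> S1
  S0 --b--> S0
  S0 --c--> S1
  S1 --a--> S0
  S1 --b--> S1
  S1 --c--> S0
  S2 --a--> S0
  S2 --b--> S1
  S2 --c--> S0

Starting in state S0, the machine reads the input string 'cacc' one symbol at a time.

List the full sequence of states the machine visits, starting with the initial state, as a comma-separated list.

Answer: S0, S1, S0, S1, S0

Derivation:
Start: S0
  read 'c': S0 --c--> S1
  read 'a': S1 --a--> S0
  read 'c': S0 --c--> S1
  read 'c': S1 --c--> S0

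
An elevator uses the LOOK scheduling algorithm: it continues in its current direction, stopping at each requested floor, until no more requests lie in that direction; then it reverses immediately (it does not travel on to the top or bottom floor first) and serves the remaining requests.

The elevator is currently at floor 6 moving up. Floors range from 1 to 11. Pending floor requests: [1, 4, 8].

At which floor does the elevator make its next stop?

Current floor: 6, direction: up
Requests above: [8]
Requests below: [1, 4]
Moving up and requests lie above → nearest above is min([8]) = 8

Answer: 8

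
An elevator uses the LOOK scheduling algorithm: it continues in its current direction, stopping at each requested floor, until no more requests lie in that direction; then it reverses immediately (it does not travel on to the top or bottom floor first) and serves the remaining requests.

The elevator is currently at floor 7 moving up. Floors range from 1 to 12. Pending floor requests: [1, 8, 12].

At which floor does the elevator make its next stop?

Current floor: 7, direction: up
Requests above: [8, 12]
Requests below: [1]
Moving up and requests lie above → nearest above is min([8, 12]) = 8

Answer: 8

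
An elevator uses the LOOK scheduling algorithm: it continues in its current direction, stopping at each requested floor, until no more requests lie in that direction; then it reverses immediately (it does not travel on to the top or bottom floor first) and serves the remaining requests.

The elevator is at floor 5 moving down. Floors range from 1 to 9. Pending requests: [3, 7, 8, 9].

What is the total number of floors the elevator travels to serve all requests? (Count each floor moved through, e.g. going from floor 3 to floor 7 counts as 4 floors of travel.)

Start at floor 5 moving down, LOOK stop order: [3, 7, 8, 9]
  5 → 3: |3-5| = 2, total = 2
  3 → 7: |7-3| = 4, total = 6
  7 → 8: |8-7| = 1, total = 7
  8 → 9: |9-8| = 1, total = 8

Answer: 8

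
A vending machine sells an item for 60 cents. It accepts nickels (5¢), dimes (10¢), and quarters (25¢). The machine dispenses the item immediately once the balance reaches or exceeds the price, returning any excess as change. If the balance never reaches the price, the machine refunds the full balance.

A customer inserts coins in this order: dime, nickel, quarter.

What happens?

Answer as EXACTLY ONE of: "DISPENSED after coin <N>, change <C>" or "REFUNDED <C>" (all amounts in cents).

Price: 60¢
Coin 1 (dime, 10¢): balance = 10¢
Coin 2 (nickel, 5¢): balance = 15¢
Coin 3 (quarter, 25¢): balance = 40¢
All coins inserted, balance 40¢ < price 60¢ → REFUND 40¢

Answer: REFUNDED 40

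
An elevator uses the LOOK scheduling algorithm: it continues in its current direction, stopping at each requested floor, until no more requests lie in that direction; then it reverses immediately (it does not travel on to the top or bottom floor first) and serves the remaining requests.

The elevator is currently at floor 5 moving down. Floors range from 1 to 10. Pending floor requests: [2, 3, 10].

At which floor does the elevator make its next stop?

Current floor: 5, direction: down
Requests above: [10]
Requests below: [2, 3]
Moving down and requests lie below → nearest below is max([2, 3]) = 3

Answer: 3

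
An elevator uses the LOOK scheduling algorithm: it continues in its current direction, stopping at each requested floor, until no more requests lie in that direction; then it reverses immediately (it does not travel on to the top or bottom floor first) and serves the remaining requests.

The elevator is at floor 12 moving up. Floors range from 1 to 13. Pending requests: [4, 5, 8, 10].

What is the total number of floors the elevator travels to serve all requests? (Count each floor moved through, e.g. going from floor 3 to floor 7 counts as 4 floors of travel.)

Answer: 8

Derivation:
Start at floor 12 moving up, LOOK stop order: [10, 8, 5, 4]
  12 → 10: |10-12| = 2, total = 2
  10 → 8: |8-10| = 2, total = 4
  8 → 5: |5-8| = 3, total = 7
  5 → 4: |4-5| = 1, total = 8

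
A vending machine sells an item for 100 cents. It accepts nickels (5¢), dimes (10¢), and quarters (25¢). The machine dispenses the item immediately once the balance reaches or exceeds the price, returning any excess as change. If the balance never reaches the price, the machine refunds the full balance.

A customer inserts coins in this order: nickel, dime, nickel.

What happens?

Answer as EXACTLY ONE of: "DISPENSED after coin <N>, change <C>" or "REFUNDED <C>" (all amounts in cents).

Price: 100¢
Coin 1 (nickel, 5¢): balance = 5¢
Coin 2 (dime, 10¢): balance = 15¢
Coin 3 (nickel, 5¢): balance = 20¢
All coins inserted, balance 20¢ < price 100¢ → REFUND 20¢

Answer: REFUNDED 20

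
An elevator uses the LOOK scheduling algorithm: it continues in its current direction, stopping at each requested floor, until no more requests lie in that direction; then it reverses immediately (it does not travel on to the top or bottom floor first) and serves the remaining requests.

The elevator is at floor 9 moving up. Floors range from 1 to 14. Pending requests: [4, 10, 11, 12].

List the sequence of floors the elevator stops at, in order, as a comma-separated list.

Answer: 10, 11, 12, 4

Derivation:
Current: 9, moving UP
Serve above first (ascending): [10, 11, 12]
Then reverse, serve below (descending): [4]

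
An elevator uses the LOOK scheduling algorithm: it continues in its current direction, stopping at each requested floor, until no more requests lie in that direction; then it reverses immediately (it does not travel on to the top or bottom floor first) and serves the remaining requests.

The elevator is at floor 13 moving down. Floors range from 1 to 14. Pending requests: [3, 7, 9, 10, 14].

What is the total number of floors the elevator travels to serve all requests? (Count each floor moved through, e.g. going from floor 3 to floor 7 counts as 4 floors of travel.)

Answer: 21

Derivation:
Start at floor 13 moving down, LOOK stop order: [10, 9, 7, 3, 14]
  13 → 10: |10-13| = 3, total = 3
  10 → 9: |9-10| = 1, total = 4
  9 → 7: |7-9| = 2, total = 6
  7 → 3: |3-7| = 4, total = 10
  3 → 14: |14-3| = 11, total = 21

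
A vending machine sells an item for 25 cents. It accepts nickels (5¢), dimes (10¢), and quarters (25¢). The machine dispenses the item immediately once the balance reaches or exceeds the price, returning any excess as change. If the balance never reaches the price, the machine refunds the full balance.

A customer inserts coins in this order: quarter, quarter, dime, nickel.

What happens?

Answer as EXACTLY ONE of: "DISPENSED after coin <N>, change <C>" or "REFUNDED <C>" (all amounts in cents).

Answer: DISPENSED after coin 1, change 0

Derivation:
Price: 25¢
Coin 1 (quarter, 25¢): balance = 25¢
  → balance >= price → DISPENSE, change = 25 - 25 = 0¢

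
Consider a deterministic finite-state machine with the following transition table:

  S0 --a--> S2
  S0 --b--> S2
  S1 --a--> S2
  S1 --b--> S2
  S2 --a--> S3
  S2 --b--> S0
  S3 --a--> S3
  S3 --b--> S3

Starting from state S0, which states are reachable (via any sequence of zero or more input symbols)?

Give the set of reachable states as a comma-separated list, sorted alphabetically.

BFS from S0:
  visit S0: S0--a-->S2 (new), S0--b-->S2 (seen)
  visit S2: S2--a-->S3 (new), S2--b-->S0 (seen)
  visit S3: S3--a-->S3 (seen), S3--b-->S3 (seen)

Answer: S0, S2, S3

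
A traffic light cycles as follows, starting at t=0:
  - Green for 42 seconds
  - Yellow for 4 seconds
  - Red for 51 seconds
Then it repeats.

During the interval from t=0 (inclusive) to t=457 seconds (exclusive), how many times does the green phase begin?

Cycle = 42+4+51 = 97s
green phase starts at t = k*97 + 0 for k=0,1,2,...
Need k*97+0 < 457 → k < 4.711
k ∈ {0, ..., 4} → 5 starts

Answer: 5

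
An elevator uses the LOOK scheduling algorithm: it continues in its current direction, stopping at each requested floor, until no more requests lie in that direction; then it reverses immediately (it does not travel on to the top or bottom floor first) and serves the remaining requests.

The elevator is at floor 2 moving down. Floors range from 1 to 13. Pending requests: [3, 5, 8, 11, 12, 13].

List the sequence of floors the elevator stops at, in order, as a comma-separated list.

Current: 2, moving DOWN
Serve below first (descending): []
Then reverse, serve above (ascending): [3, 5, 8, 11, 12, 13]

Answer: 3, 5, 8, 11, 12, 13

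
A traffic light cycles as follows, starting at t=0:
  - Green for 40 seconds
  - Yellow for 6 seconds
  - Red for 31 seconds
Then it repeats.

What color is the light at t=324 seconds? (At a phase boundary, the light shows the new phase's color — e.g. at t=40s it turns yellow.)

Answer: green

Derivation:
Cycle length = 40 + 6 + 31 = 77s
t = 324, phase_t = 324 mod 77 = 16
16 < 40 (green end) → GREEN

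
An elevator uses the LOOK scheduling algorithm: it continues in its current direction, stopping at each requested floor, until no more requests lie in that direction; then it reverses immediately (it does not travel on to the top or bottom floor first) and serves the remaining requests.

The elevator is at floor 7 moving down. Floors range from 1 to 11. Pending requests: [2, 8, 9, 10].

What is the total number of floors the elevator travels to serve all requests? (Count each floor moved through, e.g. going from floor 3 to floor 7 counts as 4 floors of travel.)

Start at floor 7 moving down, LOOK stop order: [2, 8, 9, 10]
  7 → 2: |2-7| = 5, total = 5
  2 → 8: |8-2| = 6, total = 11
  8 → 9: |9-8| = 1, total = 12
  9 → 10: |10-9| = 1, total = 13

Answer: 13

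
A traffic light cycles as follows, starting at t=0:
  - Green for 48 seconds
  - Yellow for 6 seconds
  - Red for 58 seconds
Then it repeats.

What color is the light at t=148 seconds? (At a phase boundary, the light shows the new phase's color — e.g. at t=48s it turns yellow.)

Answer: green

Derivation:
Cycle length = 48 + 6 + 58 = 112s
t = 148, phase_t = 148 mod 112 = 36
36 < 48 (green end) → GREEN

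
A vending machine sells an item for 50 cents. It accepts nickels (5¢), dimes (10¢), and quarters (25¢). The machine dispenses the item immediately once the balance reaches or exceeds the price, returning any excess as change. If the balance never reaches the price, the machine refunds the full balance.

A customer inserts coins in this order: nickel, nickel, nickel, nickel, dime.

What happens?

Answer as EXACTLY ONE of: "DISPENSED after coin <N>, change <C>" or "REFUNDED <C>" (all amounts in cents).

Price: 50¢
Coin 1 (nickel, 5¢): balance = 5¢
Coin 2 (nickel, 5¢): balance = 10¢
Coin 3 (nickel, 5¢): balance = 15¢
Coin 4 (nickel, 5¢): balance = 20¢
Coin 5 (dime, 10¢): balance = 30¢
All coins inserted, balance 30¢ < price 50¢ → REFUND 30¢

Answer: REFUNDED 30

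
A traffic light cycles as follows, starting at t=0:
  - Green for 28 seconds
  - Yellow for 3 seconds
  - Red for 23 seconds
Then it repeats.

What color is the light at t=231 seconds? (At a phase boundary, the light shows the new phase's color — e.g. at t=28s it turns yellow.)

Cycle length = 28 + 3 + 23 = 54s
t = 231, phase_t = 231 mod 54 = 15
15 < 28 (green end) → GREEN

Answer: green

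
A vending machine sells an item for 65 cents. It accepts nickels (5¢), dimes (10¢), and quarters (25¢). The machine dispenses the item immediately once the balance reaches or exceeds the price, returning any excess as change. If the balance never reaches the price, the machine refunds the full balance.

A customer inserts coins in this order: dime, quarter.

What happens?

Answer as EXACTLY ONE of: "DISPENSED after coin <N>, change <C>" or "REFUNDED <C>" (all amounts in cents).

Answer: REFUNDED 35

Derivation:
Price: 65¢
Coin 1 (dime, 10¢): balance = 10¢
Coin 2 (quarter, 25¢): balance = 35¢
All coins inserted, balance 35¢ < price 65¢ → REFUND 35¢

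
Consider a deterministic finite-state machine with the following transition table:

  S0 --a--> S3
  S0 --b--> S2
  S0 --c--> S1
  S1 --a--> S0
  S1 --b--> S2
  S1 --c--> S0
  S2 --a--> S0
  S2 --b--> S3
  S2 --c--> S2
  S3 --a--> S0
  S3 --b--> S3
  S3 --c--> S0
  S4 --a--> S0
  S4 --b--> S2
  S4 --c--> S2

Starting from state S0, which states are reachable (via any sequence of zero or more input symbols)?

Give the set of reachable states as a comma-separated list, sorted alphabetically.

Answer: S0, S1, S2, S3

Derivation:
BFS from S0:
  visit S0: S0--a-->S3 (new), S0--b-->S2 (new), S0--c-->S1 (new)
  visit S3: S3--a-->S0 (seen), S3--b-->S3 (seen), S3--c-->S0 (seen)
  visit S2: S2--a-->S0 (seen), S2--b-->S3 (seen), S2--c-->S2 (seen)
  visit S1: S1--a-->S0 (seen), S1--b-->S2 (seen), S1--c-->S0 (seen)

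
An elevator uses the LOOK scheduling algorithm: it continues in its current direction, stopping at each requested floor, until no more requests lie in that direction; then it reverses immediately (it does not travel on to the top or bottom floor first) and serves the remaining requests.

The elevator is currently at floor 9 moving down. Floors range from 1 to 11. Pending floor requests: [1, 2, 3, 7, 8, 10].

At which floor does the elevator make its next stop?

Answer: 8

Derivation:
Current floor: 9, direction: down
Requests above: [10]
Requests below: [1, 2, 3, 7, 8]
Moving down and requests lie below → nearest below is max([1, 2, 3, 7, 8]) = 8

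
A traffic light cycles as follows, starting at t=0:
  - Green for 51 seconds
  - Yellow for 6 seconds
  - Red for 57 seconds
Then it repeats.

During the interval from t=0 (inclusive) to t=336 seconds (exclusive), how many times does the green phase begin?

Cycle = 51+6+57 = 114s
green phase starts at t = k*114 + 0 for k=0,1,2,...
Need k*114+0 < 336 → k < 2.947
k ∈ {0, ..., 2} → 3 starts

Answer: 3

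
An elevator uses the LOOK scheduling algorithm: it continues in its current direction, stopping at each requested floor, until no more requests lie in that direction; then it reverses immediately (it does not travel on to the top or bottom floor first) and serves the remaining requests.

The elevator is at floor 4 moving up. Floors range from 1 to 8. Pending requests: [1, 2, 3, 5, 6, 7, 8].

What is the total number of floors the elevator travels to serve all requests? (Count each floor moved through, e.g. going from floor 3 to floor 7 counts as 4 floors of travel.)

Answer: 11

Derivation:
Start at floor 4 moving up, LOOK stop order: [5, 6, 7, 8, 3, 2, 1]
  4 → 5: |5-4| = 1, total = 1
  5 → 6: |6-5| = 1, total = 2
  6 → 7: |7-6| = 1, total = 3
  7 → 8: |8-7| = 1, total = 4
  8 → 3: |3-8| = 5, total = 9
  3 → 2: |2-3| = 1, total = 10
  2 → 1: |1-2| = 1, total = 11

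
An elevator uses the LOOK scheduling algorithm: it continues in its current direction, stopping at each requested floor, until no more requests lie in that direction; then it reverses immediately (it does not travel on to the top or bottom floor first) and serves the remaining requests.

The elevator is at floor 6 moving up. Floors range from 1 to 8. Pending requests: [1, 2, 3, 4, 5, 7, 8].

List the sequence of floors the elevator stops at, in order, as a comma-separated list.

Current: 6, moving UP
Serve above first (ascending): [7, 8]
Then reverse, serve below (descending): [5, 4, 3, 2, 1]

Answer: 7, 8, 5, 4, 3, 2, 1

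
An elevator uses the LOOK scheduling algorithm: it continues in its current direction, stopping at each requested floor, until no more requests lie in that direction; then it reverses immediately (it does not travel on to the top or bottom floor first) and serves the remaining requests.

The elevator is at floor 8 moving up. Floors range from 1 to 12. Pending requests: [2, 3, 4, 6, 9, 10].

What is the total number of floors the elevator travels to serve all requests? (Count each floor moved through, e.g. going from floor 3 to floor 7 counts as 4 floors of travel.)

Answer: 10

Derivation:
Start at floor 8 moving up, LOOK stop order: [9, 10, 6, 4, 3, 2]
  8 → 9: |9-8| = 1, total = 1
  9 → 10: |10-9| = 1, total = 2
  10 → 6: |6-10| = 4, total = 6
  6 → 4: |4-6| = 2, total = 8
  4 → 3: |3-4| = 1, total = 9
  3 → 2: |2-3| = 1, total = 10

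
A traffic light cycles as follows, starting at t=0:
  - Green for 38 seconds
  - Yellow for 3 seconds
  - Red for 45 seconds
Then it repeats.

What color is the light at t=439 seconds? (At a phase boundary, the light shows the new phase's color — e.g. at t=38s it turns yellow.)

Answer: green

Derivation:
Cycle length = 38 + 3 + 45 = 86s
t = 439, phase_t = 439 mod 86 = 9
9 < 38 (green end) → GREEN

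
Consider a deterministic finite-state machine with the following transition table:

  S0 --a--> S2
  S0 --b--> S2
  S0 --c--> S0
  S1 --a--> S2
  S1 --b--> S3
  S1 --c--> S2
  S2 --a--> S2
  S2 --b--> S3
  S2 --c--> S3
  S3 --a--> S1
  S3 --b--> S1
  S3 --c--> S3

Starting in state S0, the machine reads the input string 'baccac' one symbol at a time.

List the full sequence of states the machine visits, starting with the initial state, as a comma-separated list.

Answer: S0, S2, S2, S3, S3, S1, S2

Derivation:
Start: S0
  read 'b': S0 --b--> S2
  read 'a': S2 --a--> S2
  read 'c': S2 --c--> S3
  read 'c': S3 --c--> S3
  read 'a': S3 --a--> S1
  read 'c': S1 --c--> S2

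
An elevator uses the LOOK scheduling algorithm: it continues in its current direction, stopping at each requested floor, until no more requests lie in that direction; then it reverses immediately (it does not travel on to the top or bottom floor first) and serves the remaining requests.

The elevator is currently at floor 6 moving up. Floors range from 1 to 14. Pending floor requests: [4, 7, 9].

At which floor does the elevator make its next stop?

Answer: 7

Derivation:
Current floor: 6, direction: up
Requests above: [7, 9]
Requests below: [4]
Moving up and requests lie above → nearest above is min([7, 9]) = 7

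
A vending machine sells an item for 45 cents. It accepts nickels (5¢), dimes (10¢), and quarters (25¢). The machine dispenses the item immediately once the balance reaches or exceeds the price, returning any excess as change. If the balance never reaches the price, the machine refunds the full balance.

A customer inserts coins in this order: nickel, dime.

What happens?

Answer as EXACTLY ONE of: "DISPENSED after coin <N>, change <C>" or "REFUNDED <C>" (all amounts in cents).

Answer: REFUNDED 15

Derivation:
Price: 45¢
Coin 1 (nickel, 5¢): balance = 5¢
Coin 2 (dime, 10¢): balance = 15¢
All coins inserted, balance 15¢ < price 45¢ → REFUND 15¢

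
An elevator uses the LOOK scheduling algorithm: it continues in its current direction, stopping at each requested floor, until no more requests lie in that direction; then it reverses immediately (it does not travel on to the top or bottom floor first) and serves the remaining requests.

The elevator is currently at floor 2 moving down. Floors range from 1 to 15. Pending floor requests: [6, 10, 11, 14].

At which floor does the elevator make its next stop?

Current floor: 2, direction: down
Requests above: [6, 10, 11, 14]
Requests below: []
Moving down but no requests below → reverse; nearest above is min([6, 10, 11, 14]) = 6

Answer: 6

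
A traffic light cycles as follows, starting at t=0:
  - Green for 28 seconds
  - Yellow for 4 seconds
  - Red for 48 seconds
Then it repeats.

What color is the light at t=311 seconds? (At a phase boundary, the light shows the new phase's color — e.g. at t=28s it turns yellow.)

Answer: red

Derivation:
Cycle length = 28 + 4 + 48 = 80s
t = 311, phase_t = 311 mod 80 = 71
71 >= 32 → RED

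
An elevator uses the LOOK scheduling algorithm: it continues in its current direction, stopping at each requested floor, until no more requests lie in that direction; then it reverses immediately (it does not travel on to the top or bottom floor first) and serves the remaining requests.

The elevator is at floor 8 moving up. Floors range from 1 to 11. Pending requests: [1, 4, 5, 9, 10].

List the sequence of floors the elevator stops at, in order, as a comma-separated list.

Current: 8, moving UP
Serve above first (ascending): [9, 10]
Then reverse, serve below (descending): [5, 4, 1]

Answer: 9, 10, 5, 4, 1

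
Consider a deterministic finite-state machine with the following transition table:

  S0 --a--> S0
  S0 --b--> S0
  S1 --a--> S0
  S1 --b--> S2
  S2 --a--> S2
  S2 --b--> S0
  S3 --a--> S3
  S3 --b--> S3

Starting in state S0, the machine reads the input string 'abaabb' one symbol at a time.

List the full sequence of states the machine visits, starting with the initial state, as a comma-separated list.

Start: S0
  read 'a': S0 --a--> S0
  read 'b': S0 --b--> S0
  read 'a': S0 --a--> S0
  read 'a': S0 --a--> S0
  read 'b': S0 --b--> S0
  read 'b': S0 --b--> S0

Answer: S0, S0, S0, S0, S0, S0, S0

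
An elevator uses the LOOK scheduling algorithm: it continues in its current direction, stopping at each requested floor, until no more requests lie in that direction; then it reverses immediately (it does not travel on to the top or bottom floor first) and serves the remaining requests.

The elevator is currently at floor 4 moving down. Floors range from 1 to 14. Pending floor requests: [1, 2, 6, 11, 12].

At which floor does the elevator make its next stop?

Current floor: 4, direction: down
Requests above: [6, 11, 12]
Requests below: [1, 2]
Moving down and requests lie below → nearest below is max([1, 2]) = 2

Answer: 2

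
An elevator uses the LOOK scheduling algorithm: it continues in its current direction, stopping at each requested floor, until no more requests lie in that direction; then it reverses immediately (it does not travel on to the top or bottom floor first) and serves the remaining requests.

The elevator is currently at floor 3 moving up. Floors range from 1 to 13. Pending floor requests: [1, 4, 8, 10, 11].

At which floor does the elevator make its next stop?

Answer: 4

Derivation:
Current floor: 3, direction: up
Requests above: [4, 8, 10, 11]
Requests below: [1]
Moving up and requests lie above → nearest above is min([4, 8, 10, 11]) = 4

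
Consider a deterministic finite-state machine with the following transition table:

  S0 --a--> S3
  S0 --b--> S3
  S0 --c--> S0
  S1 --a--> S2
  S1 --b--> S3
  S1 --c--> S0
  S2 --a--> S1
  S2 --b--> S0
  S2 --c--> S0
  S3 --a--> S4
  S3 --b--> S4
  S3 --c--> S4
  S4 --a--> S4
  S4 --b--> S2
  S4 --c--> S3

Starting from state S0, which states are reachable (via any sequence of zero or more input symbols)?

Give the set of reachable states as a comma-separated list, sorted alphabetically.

BFS from S0:
  visit S0: S0--a-->S3 (new), S0--b-->S3 (seen), S0--c-->S0 (seen)
  visit S3: S3--a-->S4 (new), S3--b-->S4 (seen), S3--c-->S4 (seen)
  visit S4: S4--a-->S4 (seen), S4--b-->S2 (new), S4--c-->S3 (seen)
  visit S2: S2--a-->S1 (new), S2--b-->S0 (seen), S2--c-->S0 (seen)
  visit S1: S1--a-->S2 (seen), S1--b-->S3 (seen), S1--c-->S0 (seen)

Answer: S0, S1, S2, S3, S4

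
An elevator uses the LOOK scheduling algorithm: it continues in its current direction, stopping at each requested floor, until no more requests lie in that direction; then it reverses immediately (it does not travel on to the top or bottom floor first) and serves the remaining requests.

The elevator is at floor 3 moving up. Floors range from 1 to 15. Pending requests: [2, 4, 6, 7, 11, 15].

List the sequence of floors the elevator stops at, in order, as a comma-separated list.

Current: 3, moving UP
Serve above first (ascending): [4, 6, 7, 11, 15]
Then reverse, serve below (descending): [2]

Answer: 4, 6, 7, 11, 15, 2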